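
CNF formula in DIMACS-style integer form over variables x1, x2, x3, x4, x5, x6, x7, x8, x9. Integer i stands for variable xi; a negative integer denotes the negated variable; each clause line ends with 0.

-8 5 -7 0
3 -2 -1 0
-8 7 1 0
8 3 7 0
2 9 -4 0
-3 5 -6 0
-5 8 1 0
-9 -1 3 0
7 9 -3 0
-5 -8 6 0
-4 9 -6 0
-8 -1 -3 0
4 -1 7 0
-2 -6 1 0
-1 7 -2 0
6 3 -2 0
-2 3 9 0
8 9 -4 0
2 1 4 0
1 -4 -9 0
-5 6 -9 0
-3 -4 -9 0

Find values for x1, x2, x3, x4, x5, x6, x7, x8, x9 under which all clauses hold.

Branch on x1: take x1 = False.
Set x2 = True and propagate.
  then x6 is forced to False.
  then x3 is forced to True.
Try x4 = False.
The remaining clauses are satisfied by x5 = False, x7 = False, x8 = False, x9 = True.
Every clause has at least one true literal under this assignment.
Check each clause:
  1. (¬x8 ∨ ¬x7 ∨ x5) — ¬x8 is true.
  2. (¬x1 ∨ ¬x2 ∨ x3) — x3 is true.
  3. (x7 ∨ ¬x8 ∨ x1) — ¬x8 is true.
  4. (x3 ∨ x8 ∨ x7) — x3 is true.
  5. (x2 ∨ x9 ∨ ¬x4) — x9 is true.
  6. (¬x3 ∨ x5 ∨ ¬x6) — ¬x6 is true.
  7. (x8 ∨ x1 ∨ ¬x5) — ¬x5 is true.
  8. (¬x9 ∨ ¬x1 ∨ x3) — x3 is true.
  9. (¬x3 ∨ x7 ∨ x9) — x9 is true.
  10. (¬x5 ∨ x6 ∨ ¬x8) — ¬x8 is true.
  11. (x9 ∨ ¬x6 ∨ ¬x4) — x9 is true.
  12. (¬x1 ∨ ¬x3 ∨ ¬x8) — ¬x8 is true.
  13. (x4 ∨ ¬x1 ∨ x7) — ¬x1 is true.
  14. (¬x6 ∨ ¬x2 ∨ x1) — ¬x6 is true.
  15. (¬x2 ∨ ¬x1 ∨ x7) — ¬x1 is true.
  16. (x3 ∨ ¬x2 ∨ x6) — x3 is true.
  17. (x9 ∨ x3 ∨ ¬x2) — x9 is true.
  18. (x8 ∨ ¬x4 ∨ x9) — x9 is true.
  19. (x2 ∨ x4 ∨ x1) — x2 is true.
  20. (¬x4 ∨ x1 ∨ ¬x9) — ¬x4 is true.
  21. (¬x9 ∨ ¬x5 ∨ x6) — ¬x5 is true.
  22. (¬x9 ∨ ¬x3 ∨ ¬x4) — ¬x4 is true.

x1=False, x2=True, x3=True, x4=False, x5=False, x6=False, x7=False, x8=False, x9=True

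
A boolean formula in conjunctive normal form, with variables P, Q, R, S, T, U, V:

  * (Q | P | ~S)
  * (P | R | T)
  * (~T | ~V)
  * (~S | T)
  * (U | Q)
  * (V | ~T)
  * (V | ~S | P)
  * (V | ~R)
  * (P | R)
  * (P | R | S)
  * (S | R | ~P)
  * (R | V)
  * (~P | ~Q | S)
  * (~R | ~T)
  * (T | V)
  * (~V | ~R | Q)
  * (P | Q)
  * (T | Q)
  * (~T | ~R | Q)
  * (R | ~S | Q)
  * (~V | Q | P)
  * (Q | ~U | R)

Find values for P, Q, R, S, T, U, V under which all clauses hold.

P = F, Q = T, R = T, S = F, T = F, U = F, V = T

Check each clause:
  1. (P | Q | ~S) — Q is true.
  2. (P | T | R) — R is true.
  3. (~T | ~V) — ~T is true.
  4. (T | ~S) — ~S is true.
  5. (U | Q) — Q is true.
  6. (~T | V) — ~T is true.
  7. (V | ~S | P) — ~S is true.
  8. (~R | V) — V is true.
  9. (R | P) — R is true.
  10. (R | S | P) — R is true.
  11. (~P | R | S) — R is true.
  12. (V | R) — R is true.
  13. (S | ~P | ~Q) — ~P is true.
  14. (~T | ~R) — ~T is true.
  15. (T | V) — V is true.
  16. (Q | ~R | ~V) — Q is true.
  17. (Q | P) — Q is true.
  18. (Q | T) — Q is true.
  19. (~T | ~R | Q) — Q is true.
  20. (R | Q | ~S) — Q is true.
  21. (P | Q | ~V) — Q is true.
  22. (R | ~U | Q) — Q is true.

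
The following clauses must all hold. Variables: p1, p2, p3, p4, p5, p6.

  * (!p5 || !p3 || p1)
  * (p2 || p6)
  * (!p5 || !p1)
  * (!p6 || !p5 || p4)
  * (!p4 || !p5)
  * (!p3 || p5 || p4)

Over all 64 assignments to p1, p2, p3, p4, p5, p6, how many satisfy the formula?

19

Split on p5, then p4.
  p5=1, p4=1: a clause becomes empty — 0.
  p5=1, p4=0: remaining (p1,p2,p3,p6) ∈ {(0,1,0,0)} — 1.
  p5=0, p4=1: p1, p3 free; 3 ways for (p2,p6) × 2^2 = 12.
  p5=0, p4=0: p1 free; 3 ways for (p2,p3,p6) × 2^1 = 6.
Total: 0 + 1 + 12 + 6 = 19.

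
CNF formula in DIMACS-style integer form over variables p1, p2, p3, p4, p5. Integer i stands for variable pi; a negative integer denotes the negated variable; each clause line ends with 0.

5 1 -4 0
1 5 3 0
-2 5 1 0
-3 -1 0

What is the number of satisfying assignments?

17

Split on p1, then p5.
  p1=1, p5=1: remaining (p2,p3,p4) ∈ {(0,0,0); (0,0,1); (1,0,0); (1,0,1)} — 4.
  p1=1, p5=0: remaining (p2,p3,p4) ∈ {(0,0,0); (0,0,1); (1,0,0); (1,0,1)} — 4.
  p1=0, p5=1: p2, p3, p4 free → 2^3 = 8.
  p1=0, p5=0: remaining (p2,p3,p4) ∈ {(0,1,0)} — 1.
Total: 4 + 4 + 8 + 1 = 17.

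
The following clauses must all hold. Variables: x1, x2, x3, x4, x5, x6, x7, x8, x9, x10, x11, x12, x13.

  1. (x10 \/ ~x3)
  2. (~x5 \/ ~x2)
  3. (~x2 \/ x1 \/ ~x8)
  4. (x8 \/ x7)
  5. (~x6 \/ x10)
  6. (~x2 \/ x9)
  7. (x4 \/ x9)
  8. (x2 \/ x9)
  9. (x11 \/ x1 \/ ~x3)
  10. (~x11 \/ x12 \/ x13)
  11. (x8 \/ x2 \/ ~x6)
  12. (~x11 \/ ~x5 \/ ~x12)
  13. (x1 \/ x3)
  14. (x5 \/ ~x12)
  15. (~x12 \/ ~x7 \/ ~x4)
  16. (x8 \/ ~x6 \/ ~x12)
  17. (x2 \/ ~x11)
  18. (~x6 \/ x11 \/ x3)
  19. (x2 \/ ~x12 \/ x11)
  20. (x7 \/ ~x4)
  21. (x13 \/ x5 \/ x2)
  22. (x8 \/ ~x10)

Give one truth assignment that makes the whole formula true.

x1=T  x2=T  x3=T  x4=F  x5=F  x6=T  x7=T  x8=T  x9=T  x10=T  x11=T  x12=F  x13=T

Pure literal: x1 appears only positively; assign x1 = True.
Pure literal: x9 appears only positively; assign x9 = True.
Set x2 = True and propagate.
  then x5 is forced to False.
  then x12 is forced to False.
The remaining clauses are satisfied by x3 = True, x4 = False, x6 = True, x7 = True, x8 = True, x10 = True, x11 = True, x13 = True.
Check each clause:
  1. (~x3 \/ x10) — x10 is true.
  2. (~x2 \/ ~x5) — ~x5 is true.
  3. (~x2 \/ ~x8 \/ x1) — x1 is true.
  4. (x7 \/ x8) — x8 is true.
  5. (~x6 \/ x10) — x10 is true.
  6. (x9 \/ ~x2) — x9 is true.
  7. (x9 \/ x4) — x9 is true.
  8. (x2 \/ x9) — x9 is true.
  9. (x11 \/ ~x3 \/ x1) — x1 is true.
  10. (~x11 \/ x13 \/ x12) — x13 is true.
  11. (x8 \/ x2 \/ ~x6) — x8 is true.
  12. (~x12 \/ ~x5 \/ ~x11) — ~x5 is true.
  13. (x1 \/ x3) — x1 is true.
  14. (~x12 \/ x5) — ~x12 is true.
  15. (~x7 \/ ~x4 \/ ~x12) — ~x12 is true.
  16. (x8 \/ ~x12 \/ ~x6) — x8 is true.
  17. (~x11 \/ x2) — x2 is true.
  18. (x11 \/ x3 \/ ~x6) — x3 is true.
  19. (x2 \/ ~x12 \/ x11) — x2 is true.
  20. (~x4 \/ x7) — ~x4 is true.
  21. (x5 \/ x2 \/ x13) — x2 is true.
  22. (x8 \/ ~x10) — x8 is true.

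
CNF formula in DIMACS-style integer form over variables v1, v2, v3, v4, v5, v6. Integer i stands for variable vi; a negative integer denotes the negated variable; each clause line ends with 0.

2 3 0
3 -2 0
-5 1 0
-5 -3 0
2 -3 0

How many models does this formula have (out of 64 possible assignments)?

Split on v3, then v2.
  v3=T, v2=T: forces v5=F; v1, v4, v6 free → 2^3 = 8.
  v3=T, v2=F: a clause becomes empty — 0.
  v3=F, v2=T: a clause becomes empty — 0.
  v3=F, v2=F: a clause becomes empty — 0.
Total: 8 + 0 + 0 + 0 = 8.

8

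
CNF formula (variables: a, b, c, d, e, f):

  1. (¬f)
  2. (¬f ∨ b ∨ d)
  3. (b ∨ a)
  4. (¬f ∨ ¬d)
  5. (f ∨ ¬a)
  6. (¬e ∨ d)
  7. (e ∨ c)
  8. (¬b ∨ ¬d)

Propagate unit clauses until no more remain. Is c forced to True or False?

Unit clause (¬f) sets f = False.
In (¬a ∨ f), f is now false; ¬a must hold, so a = False.
(a ∨ b): since a = False, the clause reduces to (b). b = True.
(¬b ∨ ¬d) with b = True leaves only ¬d, so d = False.
In (¬e ∨ d), d is now false; ¬e must hold, so e = False.
In (e ∨ c), e is now false; c must hold, so c = True.

True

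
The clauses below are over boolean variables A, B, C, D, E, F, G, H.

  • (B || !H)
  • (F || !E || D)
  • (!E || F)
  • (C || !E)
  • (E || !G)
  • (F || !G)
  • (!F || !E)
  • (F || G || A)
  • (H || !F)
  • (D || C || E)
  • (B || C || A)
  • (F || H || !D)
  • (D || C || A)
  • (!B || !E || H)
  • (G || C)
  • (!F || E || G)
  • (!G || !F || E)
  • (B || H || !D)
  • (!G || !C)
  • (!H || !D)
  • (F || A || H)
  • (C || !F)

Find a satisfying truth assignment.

A = 1, B = 1, C = 1, D = 0, E = 0, F = 0, G = 0, H = 1

Pure literal: A appears only positively; assign A = True.
Branch on B: take B = True.
For the remaining variables, C = True, D = False, E = False, F = False, G = False, H = True works.
Every clause has at least one true literal under this assignment.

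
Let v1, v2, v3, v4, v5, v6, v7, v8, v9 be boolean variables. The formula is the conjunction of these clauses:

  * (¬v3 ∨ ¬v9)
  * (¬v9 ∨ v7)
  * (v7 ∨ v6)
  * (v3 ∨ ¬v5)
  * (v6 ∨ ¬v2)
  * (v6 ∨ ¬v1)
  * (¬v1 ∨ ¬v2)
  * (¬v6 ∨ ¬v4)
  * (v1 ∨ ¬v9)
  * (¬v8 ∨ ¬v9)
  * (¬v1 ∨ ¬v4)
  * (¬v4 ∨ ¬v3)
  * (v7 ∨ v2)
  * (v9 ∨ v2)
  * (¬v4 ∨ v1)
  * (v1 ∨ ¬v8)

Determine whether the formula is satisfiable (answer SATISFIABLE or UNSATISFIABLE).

Pure literal: v4 appears only negated; assign v4 = False.
v5 occurs only negated in the remaining clauses — set v5 = False.
Try v1 = False.
  then v9 is forced to False.
  then v2 is forced to True.
  then v6 is forced to True.
  then v8 is forced to False.
v3, v7 are now unconstrained; take v3 = True, v7 = False.
So v1 = F, v2 = T, v3 = T, v4 = F, v5 = F, v6 = T, v7 = F, v8 = F, v9 = F is a satisfying assignment.

SATISFIABLE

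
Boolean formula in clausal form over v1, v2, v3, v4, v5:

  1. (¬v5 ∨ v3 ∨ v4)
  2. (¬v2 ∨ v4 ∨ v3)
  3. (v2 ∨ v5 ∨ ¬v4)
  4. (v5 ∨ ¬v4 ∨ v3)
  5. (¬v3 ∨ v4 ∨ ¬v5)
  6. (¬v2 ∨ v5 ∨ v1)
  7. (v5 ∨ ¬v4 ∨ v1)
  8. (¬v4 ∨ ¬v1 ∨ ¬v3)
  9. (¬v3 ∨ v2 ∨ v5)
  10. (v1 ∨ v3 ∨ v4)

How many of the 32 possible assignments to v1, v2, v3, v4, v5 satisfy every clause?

8

Case analysis on v4 and v3:
  v4=T, v3=T: remaining (v1,v2,v5) ∈ {(F,F,T); (F,T,T)} — 2.
  v4=T, v3=F: remaining (v1,v2,v5) ∈ {(F,F,T); (F,T,T); (T,F,T); (T,T,T)} — 4.
  v4=F, v3=T: remaining (v1,v2,v5) ∈ {(T,T,F)} — 1.
  v4=F, v3=F: remaining (v1,v2,v5) ∈ {(T,F,F)} — 1.
Total: 2 + 4 + 1 + 1 = 8.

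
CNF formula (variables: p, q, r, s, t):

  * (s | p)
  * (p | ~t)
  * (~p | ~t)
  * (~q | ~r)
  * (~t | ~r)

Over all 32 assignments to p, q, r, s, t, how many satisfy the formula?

9

Split on p, then t.
  p=1, t=1: a clause becomes empty — 0.
  p=1, t=0: s free; 3 ways for (q,r) × 2^1 = 6.
  p=0, t=1: a clause becomes empty — 0.
  p=0, t=0: remaining (q,r,s) ∈ {(0,0,1); (0,1,1); (1,0,1)} — 3.
Total: 0 + 6 + 0 + 3 = 9.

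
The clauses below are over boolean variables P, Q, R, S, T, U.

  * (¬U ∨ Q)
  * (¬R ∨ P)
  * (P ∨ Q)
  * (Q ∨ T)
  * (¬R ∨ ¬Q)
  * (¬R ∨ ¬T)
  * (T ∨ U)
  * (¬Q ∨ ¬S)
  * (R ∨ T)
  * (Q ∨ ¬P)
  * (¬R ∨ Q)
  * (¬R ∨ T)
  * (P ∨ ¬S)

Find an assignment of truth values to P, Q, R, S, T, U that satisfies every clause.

S occurs only negated in the remaining clauses — set S = False.
Branch on P: take P = True.
  then Q is forced to True.
  then R is forced to False.
  then T is forced to True.
U is now unconstrained; take U = False.
Every clause has at least one true literal under this assignment.
Check each clause:
  1. (Q ∨ ¬U) — Q is true.
  2. (P ∨ ¬R) — P is true.
  3. (P ∨ Q) — P is true.
  4. (T ∨ Q) — Q is true.
  5. (¬R ∨ ¬Q) — ¬R is true.
  6. (¬R ∨ ¬T) — ¬R is true.
  7. (T ∨ U) — T is true.
  8. (¬S ∨ ¬Q) — ¬S is true.
  9. (T ∨ R) — T is true.
  10. (¬P ∨ Q) — Q is true.
  11. (Q ∨ ¬R) — Q is true.
  12. (T ∨ ¬R) — ¬R is true.
  13. (¬S ∨ P) — P is true.

P = True  Q = True  R = False  S = False  T = True  U = False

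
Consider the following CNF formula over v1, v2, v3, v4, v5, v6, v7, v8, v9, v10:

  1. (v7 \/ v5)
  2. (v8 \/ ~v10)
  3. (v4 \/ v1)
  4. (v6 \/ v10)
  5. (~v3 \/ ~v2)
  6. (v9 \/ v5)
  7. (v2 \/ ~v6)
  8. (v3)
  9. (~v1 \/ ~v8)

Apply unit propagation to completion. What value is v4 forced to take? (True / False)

Unit clause (v3) sets v3 = True.
(~v2 \/ ~v3) with v3 = True leaves only ~v2, so v2 = False.
(v2 \/ ~v6) with v2 = False leaves only ~v6, so v6 = False.
(v6 \/ v10) with v6 = False leaves only v10, so v10 = True.
(~v10 \/ v8) with v10 = True leaves only v8, so v8 = True.
(~v8 \/ ~v1): since v8 = True, the clause reduces to (~v1). v1 = False.
(v4 \/ v1) with v1 = False leaves only v4, so v4 = True.

True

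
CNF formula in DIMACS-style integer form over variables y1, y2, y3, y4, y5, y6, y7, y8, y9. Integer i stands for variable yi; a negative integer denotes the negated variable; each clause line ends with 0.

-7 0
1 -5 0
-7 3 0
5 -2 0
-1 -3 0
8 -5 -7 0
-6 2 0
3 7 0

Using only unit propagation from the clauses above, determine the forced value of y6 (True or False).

False

(¬y7) stands alone — y7 = False.
(y3 ∨ y7) with y7 = False leaves only y3, so y3 = True.
From (¬y3 ∨ ¬y1) and y3 = True: y1 = False.
In (¬y5 ∨ y1), y1 is now false; ¬y5 must hold, so y5 = False.
(¬y2 ∨ y5) with y5 = False leaves only ¬y2, so y2 = False.
(¬y6 ∨ y2): since y2 = False, the clause reduces to (¬y6). y6 = False.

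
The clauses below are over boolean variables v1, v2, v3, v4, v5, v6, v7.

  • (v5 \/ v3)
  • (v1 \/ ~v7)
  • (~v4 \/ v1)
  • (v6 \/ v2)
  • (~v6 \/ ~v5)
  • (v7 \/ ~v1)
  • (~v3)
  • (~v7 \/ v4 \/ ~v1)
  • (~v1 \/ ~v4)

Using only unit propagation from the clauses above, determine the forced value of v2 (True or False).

True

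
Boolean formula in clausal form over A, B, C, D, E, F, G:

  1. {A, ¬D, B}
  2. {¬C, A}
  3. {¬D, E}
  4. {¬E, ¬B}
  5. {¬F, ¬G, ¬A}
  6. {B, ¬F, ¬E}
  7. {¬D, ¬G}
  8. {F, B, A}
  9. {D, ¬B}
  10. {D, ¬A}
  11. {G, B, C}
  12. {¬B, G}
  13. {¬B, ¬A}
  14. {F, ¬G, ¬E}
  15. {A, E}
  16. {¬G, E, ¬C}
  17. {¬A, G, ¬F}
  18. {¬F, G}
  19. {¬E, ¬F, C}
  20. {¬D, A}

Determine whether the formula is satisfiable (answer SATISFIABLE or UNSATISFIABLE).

SATISFIABLE

Set A = True and propagate.
  then D is forced to True.
  then E is forced to True.
  then B is forced to False.
  then F is forced to False.
  then G is forced to False.
  then C is forced to True.
Every clause has at least one true literal under this assignment.
So A=True, B=False, C=True, D=True, E=True, F=False, G=False is a satisfying assignment.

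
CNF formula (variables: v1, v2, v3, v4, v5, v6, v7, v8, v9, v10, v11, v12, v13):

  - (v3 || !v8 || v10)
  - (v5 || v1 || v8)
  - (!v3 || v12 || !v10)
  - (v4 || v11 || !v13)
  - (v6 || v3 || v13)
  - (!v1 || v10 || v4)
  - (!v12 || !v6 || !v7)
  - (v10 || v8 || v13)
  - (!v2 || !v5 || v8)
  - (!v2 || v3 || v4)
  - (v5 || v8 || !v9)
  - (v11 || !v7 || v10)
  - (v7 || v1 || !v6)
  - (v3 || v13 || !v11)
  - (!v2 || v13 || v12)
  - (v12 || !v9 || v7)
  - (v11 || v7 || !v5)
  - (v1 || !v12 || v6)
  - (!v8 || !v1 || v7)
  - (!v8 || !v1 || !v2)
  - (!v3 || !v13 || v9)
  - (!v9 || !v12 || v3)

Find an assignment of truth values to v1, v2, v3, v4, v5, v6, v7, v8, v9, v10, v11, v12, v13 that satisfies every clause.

v1=True, v2=False, v3=True, v4=True, v5=True, v6=False, v7=True, v8=True, v9=False, v10=True, v11=True, v12=True, v13=False

Check each clause:
  1. (v3 || v10 || !v8) — v10 is true.
  2. (v8 || v1 || v5) — v8 is true.
  3. (!v10 || !v3 || v12) — v12 is true.
  4. (!v13 || v4 || v11) — v11 is true.
  5. (v3 || v13 || v6) — v3 is true.
  6. (v10 || v4 || !v1) — v10 is true.
  7. (!v6 || !v12 || !v7) — !v6 is true.
  8. (v13 || v10 || v8) — v8 is true.
  9. (v8 || !v2 || !v5) — v8 is true.
  10. (!v2 || v3 || v4) — v3 is true.
  11. (v8 || v5 || !v9) — v8 is true.
  12. (!v7 || v11 || v10) — v10 is true.
  13. (!v6 || v1 || v7) — v1 is true.
  14. (!v11 || v13 || v3) — v3 is true.
  15. (!v2 || v13 || v12) — v12 is true.
  16. (v7 || v12 || !v9) — !v9 is true.
  17. (!v5 || v11 || v7) — v11 is true.
  18. (v1 || !v12 || v6) — v1 is true.
  19. (!v1 || !v8 || v7) — v7 is true.
  20. (!v8 || !v1 || !v2) — !v2 is true.
  21. (!v13 || !v3 || v9) — !v13 is true.
  22. (v3 || !v12 || !v9) — v3 is true.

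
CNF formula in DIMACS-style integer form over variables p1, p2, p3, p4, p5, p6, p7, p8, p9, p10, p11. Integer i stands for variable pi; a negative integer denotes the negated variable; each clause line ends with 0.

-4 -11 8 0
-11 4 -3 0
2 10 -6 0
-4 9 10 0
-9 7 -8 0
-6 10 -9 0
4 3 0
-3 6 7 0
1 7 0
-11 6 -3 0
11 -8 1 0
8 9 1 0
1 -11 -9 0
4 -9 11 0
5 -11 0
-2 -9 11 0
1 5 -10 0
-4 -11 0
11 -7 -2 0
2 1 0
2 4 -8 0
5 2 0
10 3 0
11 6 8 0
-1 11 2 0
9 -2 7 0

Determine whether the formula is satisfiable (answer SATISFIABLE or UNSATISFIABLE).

p11 = True:
  propagation gives p5=True, p4=False, p3=False; an empty clause results — contradiction.
p11 = False:
  p2 = True:
    propagation gives p9=False, p7=False; an empty clause results — contradiction.
  p2 = False:
    propagation gives p1=True; an empty clause results — contradiction.
Every branch closes, so no satisfying assignment exists.

UNSATISFIABLE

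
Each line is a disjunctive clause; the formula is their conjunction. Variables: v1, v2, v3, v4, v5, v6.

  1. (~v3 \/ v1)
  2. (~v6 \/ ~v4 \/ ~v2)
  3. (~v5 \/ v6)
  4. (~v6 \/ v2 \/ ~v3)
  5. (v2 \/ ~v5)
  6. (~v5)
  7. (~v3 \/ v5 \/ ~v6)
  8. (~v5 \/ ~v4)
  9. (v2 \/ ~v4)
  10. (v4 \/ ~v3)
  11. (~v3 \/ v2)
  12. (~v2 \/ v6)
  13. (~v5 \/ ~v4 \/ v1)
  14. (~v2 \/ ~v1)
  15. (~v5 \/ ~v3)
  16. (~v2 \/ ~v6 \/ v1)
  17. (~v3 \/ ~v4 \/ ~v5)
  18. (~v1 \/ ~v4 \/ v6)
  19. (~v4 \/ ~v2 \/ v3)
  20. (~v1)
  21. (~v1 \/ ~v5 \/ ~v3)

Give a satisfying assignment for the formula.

(~v5) is a unit clause, so v5 = False.
Unit propagation: (~v1) forces v1 = False.
(~v3) is a unit clause, so v3 = False.
Pure literal: v4 appears only negated; assign v4 = False.
Branch on v2: take v2 = False.
v6 is now unconstrained; take v6 = True.

v1=False, v2=False, v3=False, v4=False, v5=False, v6=True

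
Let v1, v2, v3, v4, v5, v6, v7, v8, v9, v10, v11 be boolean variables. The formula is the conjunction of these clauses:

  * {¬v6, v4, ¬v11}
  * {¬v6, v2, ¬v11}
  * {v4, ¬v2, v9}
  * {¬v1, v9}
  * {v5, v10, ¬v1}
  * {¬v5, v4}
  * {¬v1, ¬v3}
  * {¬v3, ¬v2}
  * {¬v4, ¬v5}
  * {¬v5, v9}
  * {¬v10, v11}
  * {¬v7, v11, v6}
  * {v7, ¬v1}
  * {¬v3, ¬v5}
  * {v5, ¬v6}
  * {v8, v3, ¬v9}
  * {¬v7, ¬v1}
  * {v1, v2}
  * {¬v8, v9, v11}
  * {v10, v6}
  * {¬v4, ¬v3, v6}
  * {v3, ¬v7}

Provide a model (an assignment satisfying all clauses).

Try v1 = False.
  then v2 is forced to True.
  then v3 is forced to False.
  then v7 is forced to False.
For the remaining variables, v4 = True, v5 = False, v6 = False, v8 = True, v9 = False, v10 = True, v11 = True works.

v1=F, v2=T, v3=F, v4=T, v5=F, v6=F, v7=F, v8=T, v9=F, v10=T, v11=T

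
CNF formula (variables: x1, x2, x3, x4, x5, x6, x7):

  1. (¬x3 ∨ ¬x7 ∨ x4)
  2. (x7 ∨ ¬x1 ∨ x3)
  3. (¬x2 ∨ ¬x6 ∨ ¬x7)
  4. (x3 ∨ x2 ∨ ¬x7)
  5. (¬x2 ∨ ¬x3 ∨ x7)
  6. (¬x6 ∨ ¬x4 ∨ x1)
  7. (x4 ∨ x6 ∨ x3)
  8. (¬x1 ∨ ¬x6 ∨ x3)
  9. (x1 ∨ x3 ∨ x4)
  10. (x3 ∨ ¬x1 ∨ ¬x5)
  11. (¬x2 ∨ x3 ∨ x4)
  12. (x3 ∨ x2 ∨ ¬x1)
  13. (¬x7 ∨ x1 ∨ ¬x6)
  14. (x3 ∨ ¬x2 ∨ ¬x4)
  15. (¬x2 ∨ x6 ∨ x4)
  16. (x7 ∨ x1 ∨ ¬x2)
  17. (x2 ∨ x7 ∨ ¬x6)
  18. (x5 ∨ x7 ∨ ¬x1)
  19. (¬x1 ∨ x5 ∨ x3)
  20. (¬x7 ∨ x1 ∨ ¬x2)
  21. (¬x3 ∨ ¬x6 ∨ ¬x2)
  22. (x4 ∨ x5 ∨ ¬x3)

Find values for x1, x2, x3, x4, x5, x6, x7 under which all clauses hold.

Try x1 = True.
Set x2 = False and propagate.
  then x3 is forced to True.
Try x4 = True.
The remaining clauses are satisfied by x5 = True, x6 = False, x7 = False.
Check each clause:
  1. (¬x3 ∨ x4 ∨ ¬x7) — ¬x7 is true.
  2. (¬x1 ∨ x7 ∨ x3) — x3 is true.
  3. (¬x2 ∨ ¬x6 ∨ ¬x7) — ¬x7 is true.
  4. (¬x7 ∨ x2 ∨ x3) — ¬x7 is true.
  5. (x7 ∨ ¬x3 ∨ ¬x2) — ¬x2 is true.
  6. (¬x4 ∨ x1 ∨ ¬x6) — x1 is true.
  7. (x6 ∨ x3 ∨ x4) — x3 is true.
  8. (¬x6 ∨ ¬x1 ∨ x3) — ¬x6 is true.
  9. (x3 ∨ x4 ∨ x1) — x1 is true.
  10. (¬x1 ∨ ¬x5 ∨ x3) — x3 is true.
  11. (x4 ∨ ¬x2 ∨ x3) — x3 is true.
  12. (x2 ∨ ¬x1 ∨ x3) — x3 is true.
  13. (¬x6 ∨ ¬x7 ∨ x1) — x1 is true.
  14. (¬x2 ∨ ¬x4 ∨ x3) — x3 is true.
  15. (x4 ∨ x6 ∨ ¬x2) — x4 is true.
  16. (x7 ∨ ¬x2 ∨ x1) — x1 is true.
  17. (x7 ∨ ¬x6 ∨ x2) — ¬x6 is true.
  18. (x7 ∨ x5 ∨ ¬x1) — x5 is true.
  19. (x5 ∨ ¬x1 ∨ x3) — x3 is true.
  20. (¬x2 ∨ x1 ∨ ¬x7) — ¬x7 is true.
  21. (¬x3 ∨ ¬x6 ∨ ¬x2) — ¬x6 is true.
  22. (x5 ∨ x4 ∨ ¬x3) — x4 is true.

x1 = True, x2 = False, x3 = True, x4 = True, x5 = True, x6 = False, x7 = False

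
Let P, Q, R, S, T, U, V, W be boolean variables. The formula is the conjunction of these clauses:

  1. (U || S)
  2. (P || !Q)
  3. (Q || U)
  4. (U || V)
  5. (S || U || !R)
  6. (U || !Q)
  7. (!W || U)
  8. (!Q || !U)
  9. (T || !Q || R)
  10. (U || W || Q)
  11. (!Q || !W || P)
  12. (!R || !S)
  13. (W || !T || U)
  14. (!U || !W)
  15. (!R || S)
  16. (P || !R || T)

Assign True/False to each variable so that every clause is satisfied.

P=T  Q=F  R=F  S=F  T=F  U=T  V=T  W=F

Check each clause:
  1. (S || U) — U is true.
  2. (!Q || P) — P is true.
  3. (U || Q) — U is true.
  4. (U || V) — U is true.
  5. (S || U || !R) — !R is true.
  6. (!Q || U) — U is true.
  7. (!W || U) — !W is true.
  8. (!U || !Q) — !Q is true.
  9. (T || !Q || R) — !Q is true.
  10. (Q || U || W) — U is true.
  11. (!W || P || !Q) — !W is true.
  12. (!R || !S) — !S is true.
  13. (U || !T || W) — !T is true.
  14. (!W || !U) — !W is true.
  15. (S || !R) — !R is true.
  16. (T || P || !R) — P is true.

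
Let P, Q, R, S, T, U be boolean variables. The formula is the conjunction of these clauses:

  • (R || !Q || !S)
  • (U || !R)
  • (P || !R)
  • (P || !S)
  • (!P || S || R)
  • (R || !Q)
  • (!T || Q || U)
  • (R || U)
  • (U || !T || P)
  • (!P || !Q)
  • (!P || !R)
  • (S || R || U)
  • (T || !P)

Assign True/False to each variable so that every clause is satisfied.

P=False  Q=False  R=False  S=False  T=False  U=True

Check each clause:
  1. (!Q || !S || R) — !S is true.
  2. (U || !R) — !R is true.
  3. (P || !R) — !R is true.
  4. (!S || P) — !S is true.
  5. (!P || R || S) — !P is true.
  6. (R || !Q) — !Q is true.
  7. (U || Q || !T) — !T is true.
  8. (U || R) — U is true.
  9. (U || !T || P) — !T is true.
  10. (!P || !Q) — !Q is true.
  11. (!P || !R) — !R is true.
  12. (U || S || R) — U is true.
  13. (T || !P) — !P is true.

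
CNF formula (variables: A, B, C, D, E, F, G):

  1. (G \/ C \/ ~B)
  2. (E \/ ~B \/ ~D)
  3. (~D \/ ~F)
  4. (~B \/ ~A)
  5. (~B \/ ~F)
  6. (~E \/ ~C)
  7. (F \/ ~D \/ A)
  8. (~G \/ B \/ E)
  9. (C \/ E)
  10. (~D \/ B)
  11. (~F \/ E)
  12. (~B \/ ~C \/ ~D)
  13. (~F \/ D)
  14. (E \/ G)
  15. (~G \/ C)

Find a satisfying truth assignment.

Try A = False.
Try B = False.
  then D is forced to False.
  then F is forced to False.
The remaining clauses are satisfied by C = False, E = True, G = False.
Check each clause:
  1. (~B \/ G \/ C) — ~B is true.
  2. (E \/ ~B \/ ~D) — ~D is true.
  3. (~F \/ ~D) — ~F is true.
  4. (~A \/ ~B) — ~A is true.
  5. (~F \/ ~B) — ~F is true.
  6. (~C \/ ~E) — ~C is true.
  7. (~D \/ A \/ F) — ~D is true.
  8. (~G \/ B \/ E) — ~G is true.
  9. (C \/ E) — E is true.
  10. (B \/ ~D) — ~D is true.
  11. (E \/ ~F) — ~F is true.
  12. (~D \/ ~B \/ ~C) — ~D is true.
  13. (D \/ ~F) — ~F is true.
  14. (G \/ E) — E is true.
  15. (~G \/ C) — ~G is true.

A = False, B = False, C = False, D = False, E = True, F = False, G = False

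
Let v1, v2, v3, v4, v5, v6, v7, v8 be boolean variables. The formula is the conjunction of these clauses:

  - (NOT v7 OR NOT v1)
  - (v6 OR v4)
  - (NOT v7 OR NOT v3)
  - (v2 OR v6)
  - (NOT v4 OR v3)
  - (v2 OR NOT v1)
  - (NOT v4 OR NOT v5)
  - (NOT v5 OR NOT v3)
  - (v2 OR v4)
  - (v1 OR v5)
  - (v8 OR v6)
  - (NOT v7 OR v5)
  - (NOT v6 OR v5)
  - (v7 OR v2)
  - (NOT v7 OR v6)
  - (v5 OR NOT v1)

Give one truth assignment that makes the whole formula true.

v1=0, v2=1, v3=0, v4=0, v5=1, v6=1, v7=0, v8=0

v2 occurs only positively in the remaining clauses — set v2 = True.
Set v1 = False and propagate.
  then v5 is forced to True.
  then v4 is forced to False.
  then v6 is forced to True.
  then v3 is forced to False.
v7, v8 are now unconstrained; take v7 = False, v8 = False.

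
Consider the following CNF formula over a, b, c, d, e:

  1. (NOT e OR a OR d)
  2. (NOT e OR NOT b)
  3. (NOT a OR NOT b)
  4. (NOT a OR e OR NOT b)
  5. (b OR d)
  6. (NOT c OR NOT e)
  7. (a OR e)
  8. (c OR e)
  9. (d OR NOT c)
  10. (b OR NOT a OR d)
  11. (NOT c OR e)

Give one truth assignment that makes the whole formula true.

a=True, b=False, c=False, d=True, e=True

Check each clause:
  1. (d OR a OR NOT e) — a is true.
  2. (NOT e OR NOT b) — NOT b is true.
  3. (NOT a OR NOT b) — NOT b is true.
  4. (NOT b OR NOT a OR e) — e is true.
  5. (d OR b) — d is true.
  6. (NOT c OR NOT e) — NOT c is true.
  7. (e OR a) — a is true.
  8. (e OR c) — e is true.
  9. (NOT c OR d) — d is true.
  10. (NOT a OR d OR b) — d is true.
  11. (e OR NOT c) — e is true.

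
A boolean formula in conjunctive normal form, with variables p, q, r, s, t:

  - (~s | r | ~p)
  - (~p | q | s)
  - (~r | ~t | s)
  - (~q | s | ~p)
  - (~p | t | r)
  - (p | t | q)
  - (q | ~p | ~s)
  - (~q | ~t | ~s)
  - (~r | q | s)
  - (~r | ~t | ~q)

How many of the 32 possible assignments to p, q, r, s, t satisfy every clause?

Case analysis on q and s:
  q=1, s=1: remaining (p,r,t) ∈ {(0,0,0); (0,1,0); (1,1,0)} — 3.
  q=1, s=0: remaining (p,r,t) ∈ {(0,0,0); (0,0,1); (0,1,0)} — 3.
  q=0, s=1: remaining (p,r,t) ∈ {(0,0,1); (0,1,1)} — 2.
  q=0, s=0: remaining (p,r,t) ∈ {(0,0,1)} — 1.
Total: 3 + 3 + 2 + 1 = 9.

9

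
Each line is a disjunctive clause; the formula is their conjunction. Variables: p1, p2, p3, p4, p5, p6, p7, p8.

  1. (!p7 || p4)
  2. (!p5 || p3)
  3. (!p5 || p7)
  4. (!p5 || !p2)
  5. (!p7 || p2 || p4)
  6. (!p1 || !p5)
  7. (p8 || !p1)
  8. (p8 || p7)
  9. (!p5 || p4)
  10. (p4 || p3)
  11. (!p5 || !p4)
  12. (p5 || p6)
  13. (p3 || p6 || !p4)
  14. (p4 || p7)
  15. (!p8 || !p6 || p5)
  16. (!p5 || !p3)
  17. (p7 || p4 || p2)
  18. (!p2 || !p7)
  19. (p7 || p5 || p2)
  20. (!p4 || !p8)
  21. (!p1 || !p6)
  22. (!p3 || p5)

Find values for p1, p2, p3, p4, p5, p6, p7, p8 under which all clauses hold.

p1=0, p2=0, p3=0, p4=1, p5=0, p6=1, p7=1, p8=0

p1 occurs only negated in the remaining clauses — set p1 = False.
Try p2 = False.
Branch on p3: take p3 = False.
  then p5 is forced to False.
  then p4 is forced to True.
  then p6 is forced to True.
  then p8 is forced to False.
  then p7 is forced to True.
Check each clause:
  1. (!p7 || p4) — p4 is true.
  2. (p3 || !p5) — !p5 is true.
  3. (p7 || !p5) — !p5 is true.
  4. (!p2 || !p5) — !p5 is true.
  5. (p4 || p2 || !p7) — p4 is true.
  6. (!p5 || !p1) — !p5 is true.
  7. (p8 || !p1) — !p1 is true.
  8. (p8 || p7) — p7 is true.
  9. (p4 || !p5) — !p5 is true.
  10. (p3 || p4) — p4 is true.
  11. (!p5 || !p4) — !p5 is true.
  12. (p5 || p6) — p6 is true.
  13. (p3 || p6 || !p4) — p6 is true.
  14. (p7 || p4) — p4 is true.
  15. (!p8 || !p6 || p5) — !p8 is true.
  16. (!p5 || !p3) — !p5 is true.
  17. (p4 || p7 || p2) — p4 is true.
  18. (!p7 || !p2) — !p2 is true.
  19. (p2 || p7 || p5) — p7 is true.
  20. (!p8 || !p4) — !p8 is true.
  21. (!p1 || !p6) — !p1 is true.
  22. (!p3 || p5) — !p3 is true.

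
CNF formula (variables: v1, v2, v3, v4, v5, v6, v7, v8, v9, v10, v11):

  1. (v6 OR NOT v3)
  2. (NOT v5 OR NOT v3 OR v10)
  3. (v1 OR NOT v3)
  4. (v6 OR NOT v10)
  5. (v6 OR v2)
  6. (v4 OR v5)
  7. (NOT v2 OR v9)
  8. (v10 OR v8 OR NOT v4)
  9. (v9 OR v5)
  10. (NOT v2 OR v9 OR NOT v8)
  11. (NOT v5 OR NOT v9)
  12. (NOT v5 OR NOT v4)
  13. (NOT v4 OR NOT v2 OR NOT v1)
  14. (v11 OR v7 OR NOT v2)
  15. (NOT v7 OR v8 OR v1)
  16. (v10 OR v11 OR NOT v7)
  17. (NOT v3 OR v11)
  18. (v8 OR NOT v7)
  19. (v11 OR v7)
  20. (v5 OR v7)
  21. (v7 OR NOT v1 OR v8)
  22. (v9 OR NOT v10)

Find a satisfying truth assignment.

v3 occurs only negated in the remaining clauses — set v3 = False.
Pure literal: v6 appears only positively; assign v6 = True.
Try v1 = False.
For the remaining variables, v2 = False, v4 = True, v5 = False, v7 = True, v8 = True, v9 = True, v10 = True, v11 = True works.
Every clause has at least one true literal under this assignment.

v1=F, v2=F, v3=F, v4=T, v5=F, v6=T, v7=T, v8=T, v9=T, v10=T, v11=T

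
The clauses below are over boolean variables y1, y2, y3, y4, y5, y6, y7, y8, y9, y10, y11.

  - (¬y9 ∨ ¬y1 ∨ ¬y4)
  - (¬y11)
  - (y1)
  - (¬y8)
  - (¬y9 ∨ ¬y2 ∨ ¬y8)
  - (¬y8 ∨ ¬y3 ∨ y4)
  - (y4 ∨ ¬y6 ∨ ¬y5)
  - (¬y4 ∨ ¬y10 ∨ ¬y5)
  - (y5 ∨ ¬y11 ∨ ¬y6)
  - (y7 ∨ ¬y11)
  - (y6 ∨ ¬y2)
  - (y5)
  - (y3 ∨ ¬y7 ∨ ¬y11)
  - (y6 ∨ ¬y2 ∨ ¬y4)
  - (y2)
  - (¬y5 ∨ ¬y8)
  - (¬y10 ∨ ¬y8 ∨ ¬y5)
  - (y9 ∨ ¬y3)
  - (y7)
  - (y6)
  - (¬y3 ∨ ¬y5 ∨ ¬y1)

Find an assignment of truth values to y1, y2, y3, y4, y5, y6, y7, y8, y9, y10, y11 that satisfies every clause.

y1 = True, y2 = True, y3 = False, y4 = True, y5 = True, y6 = True, y7 = True, y8 = False, y9 = False, y10 = False, y11 = False

(¬y11) is a unit clause, so y11 = False.
Unit propagation: (y1) forces y1 = True.
The clause (¬y8) is unit: y8 must be False.
(y5) is a unit clause, so y5 = True.
The clause (y2) is unit: y2 must be True.
(y6) is a unit clause, so y6 = True.
(y4) is a unit clause, so y4 = True.
The clause (¬y9) is unit: y9 must be False.
(¬y10) is a unit clause, so y10 = False.
The clause (¬y3) is unit: y3 must be False.
(y7) is a unit clause, so y7 = True.
Every clause has at least one true literal under this assignment.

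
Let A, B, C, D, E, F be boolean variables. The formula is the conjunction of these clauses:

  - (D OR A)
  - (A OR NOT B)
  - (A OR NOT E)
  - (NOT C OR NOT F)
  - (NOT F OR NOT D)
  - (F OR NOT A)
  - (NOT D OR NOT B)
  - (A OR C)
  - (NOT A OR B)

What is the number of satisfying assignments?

Satisfying assignments:
  A=0 B=0 C=1 D=1 E=0 F=0
  A=1 B=1 C=0 D=0 E=0 F=1
  A=1 B=1 C=0 D=0 E=1 F=1
Count: 3.

3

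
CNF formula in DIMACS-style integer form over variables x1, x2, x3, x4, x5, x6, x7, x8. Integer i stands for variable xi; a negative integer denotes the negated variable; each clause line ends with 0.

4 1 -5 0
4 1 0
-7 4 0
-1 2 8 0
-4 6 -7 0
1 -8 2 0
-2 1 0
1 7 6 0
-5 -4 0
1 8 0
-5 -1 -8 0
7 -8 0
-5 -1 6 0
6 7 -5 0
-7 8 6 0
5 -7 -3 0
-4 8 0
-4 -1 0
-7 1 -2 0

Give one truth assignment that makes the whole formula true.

x3 occurs only negated in the remaining clauses — set x3 = False.
Pure literal: x6 appears only positively; assign x6 = True.
Try x1 = True.
  then x4 is forced to False.
  then x7 is forced to False.
  then x8 is forced to False.
  then x2 is forced to True.
x5 is now unconstrained; take x5 = True.

x1 = 1, x2 = 1, x3 = 0, x4 = 0, x5 = 1, x6 = 1, x7 = 0, x8 = 0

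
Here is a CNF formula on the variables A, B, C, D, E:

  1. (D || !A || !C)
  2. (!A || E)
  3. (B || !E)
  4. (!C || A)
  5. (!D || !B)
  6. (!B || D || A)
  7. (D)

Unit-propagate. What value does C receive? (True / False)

False

Unit clause (D) sets D = True.
(!D || !B) with D = True leaves only !B, so B = False.
In (B || !E), B is now false; !E must hold, so E = False.
(!A || E) with E = False leaves only !A, so A = False.
(A || !C): since A = False, the clause reduces to (!C). C = False.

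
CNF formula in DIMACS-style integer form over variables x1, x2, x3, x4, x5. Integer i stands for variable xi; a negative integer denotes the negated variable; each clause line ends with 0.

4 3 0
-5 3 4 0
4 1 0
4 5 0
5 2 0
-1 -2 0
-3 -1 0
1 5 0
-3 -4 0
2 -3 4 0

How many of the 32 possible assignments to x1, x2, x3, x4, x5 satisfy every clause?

3

The models are:
  x1=0 x2=0 x3=0 x4=1 x5=1
  x1=0 x2=1 x3=0 x4=1 x5=1
  x1=1 x2=0 x3=0 x4=1 x5=1
That's 3 in total.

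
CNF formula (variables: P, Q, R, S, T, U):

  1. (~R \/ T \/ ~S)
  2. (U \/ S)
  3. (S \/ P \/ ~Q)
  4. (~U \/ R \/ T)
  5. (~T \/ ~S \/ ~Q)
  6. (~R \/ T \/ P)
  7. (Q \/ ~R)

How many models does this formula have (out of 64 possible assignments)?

Split on R, then S.
  R=T, S=T: a clause becomes empty — 0.
  R=T, S=F: remaining (P,Q,T,U) ∈ {(T,T,F,T); (T,T,T,T)} — 2.
  R=F, S=T: P free; 4 ways for (Q,T,U) × 2^1 = 8.
  R=F, S=F: remaining (P,Q,T,U) ∈ {(F,F,T,T); (T,F,T,T); (T,T,T,T)} — 3.
Total: 0 + 2 + 8 + 3 = 13.

13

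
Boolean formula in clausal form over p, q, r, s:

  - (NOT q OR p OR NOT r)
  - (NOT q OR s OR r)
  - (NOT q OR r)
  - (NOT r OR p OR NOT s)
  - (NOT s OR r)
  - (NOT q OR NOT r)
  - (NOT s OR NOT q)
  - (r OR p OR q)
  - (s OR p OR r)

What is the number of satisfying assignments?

4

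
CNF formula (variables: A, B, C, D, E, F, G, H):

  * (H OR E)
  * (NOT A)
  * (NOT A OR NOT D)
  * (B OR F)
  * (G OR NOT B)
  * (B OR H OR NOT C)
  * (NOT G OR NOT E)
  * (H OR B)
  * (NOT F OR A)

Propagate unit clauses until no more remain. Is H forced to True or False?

(NOT A) is a unit clause: A = False.
(NOT F OR A) with A = False leaves only NOT F, so F = False.
(B OR F): since F = False, the clause reduces to (B). B = True.
(NOT B OR G): since B = True, the clause reduces to (G). G = True.
From (NOT E OR NOT G) and G = True: E = False.
(H OR E): since E = False, the clause reduces to (H). H = True.

True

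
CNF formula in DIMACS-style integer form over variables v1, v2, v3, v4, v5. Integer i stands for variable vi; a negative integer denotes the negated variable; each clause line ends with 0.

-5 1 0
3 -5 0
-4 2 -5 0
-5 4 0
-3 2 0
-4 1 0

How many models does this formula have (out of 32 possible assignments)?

Split on v5, then v4.
  v5=1, v4=1: remaining (v1,v2,v3) ∈ {(1,1,1)} — 1.
  v5=1, v4=0: a clause becomes empty — 0.
  v5=0, v4=1: remaining (v1,v2,v3) ∈ {(1,0,0); (1,1,0); (1,1,1)} — 3.
  v5=0, v4=0: v1 free; 3 ways for (v2,v3) × 2^1 = 6.
Total: 1 + 0 + 3 + 6 = 10.

10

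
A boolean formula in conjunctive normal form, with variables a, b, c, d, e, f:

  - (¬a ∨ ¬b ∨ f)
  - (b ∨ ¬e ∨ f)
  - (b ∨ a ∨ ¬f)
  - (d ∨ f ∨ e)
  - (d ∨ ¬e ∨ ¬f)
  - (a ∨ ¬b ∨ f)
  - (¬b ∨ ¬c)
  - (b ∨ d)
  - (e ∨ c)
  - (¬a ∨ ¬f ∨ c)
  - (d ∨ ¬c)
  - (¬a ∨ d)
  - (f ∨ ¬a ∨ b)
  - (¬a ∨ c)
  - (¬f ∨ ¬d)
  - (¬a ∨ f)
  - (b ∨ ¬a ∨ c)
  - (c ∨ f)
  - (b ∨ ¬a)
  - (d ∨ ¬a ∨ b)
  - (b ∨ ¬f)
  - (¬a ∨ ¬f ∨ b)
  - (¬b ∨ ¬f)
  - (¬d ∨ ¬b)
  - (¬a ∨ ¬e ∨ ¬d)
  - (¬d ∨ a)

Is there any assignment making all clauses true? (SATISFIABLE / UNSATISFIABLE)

a = True:
  propagation gives d=True, c=True, b=False; an empty clause results — contradiction.
a = False:
  propagation gives d=False, b=True, f=True; an empty clause results — contradiction.
Every branch closes, so no satisfying assignment exists.

UNSATISFIABLE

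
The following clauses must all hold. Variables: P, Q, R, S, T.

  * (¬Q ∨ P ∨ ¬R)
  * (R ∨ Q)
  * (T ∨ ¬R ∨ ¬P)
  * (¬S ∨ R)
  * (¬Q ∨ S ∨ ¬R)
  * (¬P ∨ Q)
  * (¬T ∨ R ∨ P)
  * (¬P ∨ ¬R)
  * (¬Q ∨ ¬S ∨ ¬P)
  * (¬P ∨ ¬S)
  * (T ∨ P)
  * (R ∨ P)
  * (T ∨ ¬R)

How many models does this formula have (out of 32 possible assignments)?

4

The models are:
  P=0 Q=0 R=1 S=0 T=1
  P=0 Q=0 R=1 S=1 T=1
  P=1 Q=1 R=0 S=0 T=0
  P=1 Q=1 R=0 S=0 T=1
That's 4 in total.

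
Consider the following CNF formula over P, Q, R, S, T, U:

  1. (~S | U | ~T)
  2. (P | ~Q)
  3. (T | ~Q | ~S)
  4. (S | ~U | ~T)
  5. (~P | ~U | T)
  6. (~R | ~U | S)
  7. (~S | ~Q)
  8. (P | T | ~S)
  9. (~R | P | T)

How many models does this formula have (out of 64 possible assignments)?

Case analysis on S and T:
  S=1, T=1: remaining (P,Q,R,U) ∈ {(0,0,0,1); (0,0,1,1); (1,0,0,1); (1,0,1,1)} — 4.
  S=1, T=0: remaining (P,Q,R,U) ∈ {(1,0,0,0); (1,0,1,0)} — 2.
  S=0, T=1: R free; 3 ways for (P,Q,U) × 2^1 = 6.
  S=0, T=0: 6 of the 16 assignments to (P,Q,R,U) work.
Total: 4 + 2 + 6 + 6 = 18.

18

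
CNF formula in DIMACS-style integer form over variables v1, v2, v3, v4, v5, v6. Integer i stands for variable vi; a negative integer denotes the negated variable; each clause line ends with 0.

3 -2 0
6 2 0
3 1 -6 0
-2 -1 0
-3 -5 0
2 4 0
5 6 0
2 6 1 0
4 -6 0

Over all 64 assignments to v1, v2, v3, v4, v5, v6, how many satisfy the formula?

Satisfying assignments:
  v1=F v2=F v3=T v4=T v5=F v6=T
  v1=F v2=T v3=T v4=T v5=F v6=T
  v1=T v2=F v3=F v4=T v5=F v6=T
  v1=T v2=F v3=F v4=T v5=T v6=T
  v1=T v2=F v3=T v4=T v5=F v6=T
That's 5 in total.

5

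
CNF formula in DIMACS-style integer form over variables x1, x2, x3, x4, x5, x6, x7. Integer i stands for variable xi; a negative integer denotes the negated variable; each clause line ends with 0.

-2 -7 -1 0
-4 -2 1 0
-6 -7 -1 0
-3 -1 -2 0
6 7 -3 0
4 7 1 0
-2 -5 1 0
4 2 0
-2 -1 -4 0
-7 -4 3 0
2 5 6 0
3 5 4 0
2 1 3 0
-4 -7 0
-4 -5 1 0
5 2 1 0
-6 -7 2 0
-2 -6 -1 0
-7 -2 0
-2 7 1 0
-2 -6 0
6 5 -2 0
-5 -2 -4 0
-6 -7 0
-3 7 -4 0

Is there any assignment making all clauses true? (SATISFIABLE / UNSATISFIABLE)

SATISFIABLE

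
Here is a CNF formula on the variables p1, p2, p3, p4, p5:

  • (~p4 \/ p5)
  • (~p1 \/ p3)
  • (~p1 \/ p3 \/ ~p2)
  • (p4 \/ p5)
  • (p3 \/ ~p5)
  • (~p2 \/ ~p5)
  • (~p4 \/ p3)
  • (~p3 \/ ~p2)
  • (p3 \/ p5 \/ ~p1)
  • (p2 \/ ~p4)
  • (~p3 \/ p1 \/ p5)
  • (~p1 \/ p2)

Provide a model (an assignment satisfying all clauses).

p1=False, p2=False, p3=True, p4=False, p5=True

Try p1 = False.
Branch on p2: take p2 = False.
  then p4 is forced to False.
  then p5 is forced to True.
  then p3 is forced to True.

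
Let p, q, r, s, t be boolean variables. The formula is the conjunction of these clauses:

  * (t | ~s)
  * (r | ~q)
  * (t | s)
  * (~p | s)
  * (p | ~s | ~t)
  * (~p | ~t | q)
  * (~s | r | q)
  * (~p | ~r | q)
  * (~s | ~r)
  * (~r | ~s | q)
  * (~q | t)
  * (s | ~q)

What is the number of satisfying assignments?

2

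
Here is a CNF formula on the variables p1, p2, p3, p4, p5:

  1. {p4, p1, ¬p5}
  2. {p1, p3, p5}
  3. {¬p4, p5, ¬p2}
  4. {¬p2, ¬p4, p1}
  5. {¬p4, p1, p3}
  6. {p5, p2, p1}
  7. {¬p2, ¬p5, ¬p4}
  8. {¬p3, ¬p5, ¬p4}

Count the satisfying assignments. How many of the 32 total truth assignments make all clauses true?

12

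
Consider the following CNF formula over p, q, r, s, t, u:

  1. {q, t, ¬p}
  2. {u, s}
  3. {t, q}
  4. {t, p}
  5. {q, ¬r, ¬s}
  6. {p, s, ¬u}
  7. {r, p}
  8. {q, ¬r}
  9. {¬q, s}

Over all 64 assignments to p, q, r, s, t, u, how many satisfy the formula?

13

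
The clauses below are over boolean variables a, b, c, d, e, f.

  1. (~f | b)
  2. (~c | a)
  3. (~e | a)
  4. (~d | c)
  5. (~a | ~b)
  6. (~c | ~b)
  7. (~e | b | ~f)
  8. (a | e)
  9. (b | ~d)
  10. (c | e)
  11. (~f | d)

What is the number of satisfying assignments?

3

Satisfying assignments:
  a=1 b=0 c=0 d=0 e=1 f=0
  a=1 b=0 c=1 d=0 e=0 f=0
  a=1 b=0 c=1 d=0 e=1 f=0
That's 3 in total.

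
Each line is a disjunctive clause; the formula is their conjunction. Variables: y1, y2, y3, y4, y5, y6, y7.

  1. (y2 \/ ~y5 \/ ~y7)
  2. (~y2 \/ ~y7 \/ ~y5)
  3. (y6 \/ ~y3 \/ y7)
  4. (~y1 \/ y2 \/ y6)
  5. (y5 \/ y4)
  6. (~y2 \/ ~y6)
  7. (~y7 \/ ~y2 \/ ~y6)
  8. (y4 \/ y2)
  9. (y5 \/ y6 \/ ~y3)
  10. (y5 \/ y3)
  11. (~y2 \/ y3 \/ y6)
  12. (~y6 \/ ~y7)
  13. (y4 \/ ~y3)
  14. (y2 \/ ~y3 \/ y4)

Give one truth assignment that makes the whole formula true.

y1=True, y2=False, y3=True, y4=True, y5=False, y6=True, y7=False

Pure literal: y4 appears only positively; assign y4 = True.
Set y1 = True and propagate.
The remaining clauses are satisfied by y2 = False, y3 = True, y5 = False, y6 = True, y7 = False.
Every clause has at least one true literal under this assignment.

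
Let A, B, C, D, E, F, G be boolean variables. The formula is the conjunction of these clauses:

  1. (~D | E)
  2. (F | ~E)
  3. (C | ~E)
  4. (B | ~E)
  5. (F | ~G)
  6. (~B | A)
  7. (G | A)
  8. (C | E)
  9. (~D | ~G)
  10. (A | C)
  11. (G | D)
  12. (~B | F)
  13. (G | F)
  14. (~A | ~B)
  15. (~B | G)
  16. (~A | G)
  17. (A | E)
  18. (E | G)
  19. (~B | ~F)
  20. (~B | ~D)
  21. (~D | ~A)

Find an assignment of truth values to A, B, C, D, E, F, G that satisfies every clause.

A = T, B = F, C = T, D = F, E = F, F = T, G = T

Check each clause:
  1. (~D | E) — ~D is true.
  2. (F | ~E) — ~E is true.
  3. (C | ~E) — C is true.
  4. (B | ~E) — ~E is true.
  5. (F | ~G) — F is true.
  6. (A | ~B) — A is true.
  7. (G | A) — A is true.
  8. (E | C) — C is true.
  9. (~G | ~D) — ~D is true.
  10. (A | C) — A is true.
  11. (D | G) — G is true.
  12. (F | ~B) — F is true.
  13. (G | F) — F is true.
  14. (~B | ~A) — ~B is true.
  15. (~B | G) — ~B is true.
  16. (G | ~A) — G is true.
  17. (A | E) — A is true.
  18. (G | E) — G is true.
  19. (~F | ~B) — ~B is true.
  20. (~B | ~D) — ~D is true.
  21. (~A | ~D) — ~D is true.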